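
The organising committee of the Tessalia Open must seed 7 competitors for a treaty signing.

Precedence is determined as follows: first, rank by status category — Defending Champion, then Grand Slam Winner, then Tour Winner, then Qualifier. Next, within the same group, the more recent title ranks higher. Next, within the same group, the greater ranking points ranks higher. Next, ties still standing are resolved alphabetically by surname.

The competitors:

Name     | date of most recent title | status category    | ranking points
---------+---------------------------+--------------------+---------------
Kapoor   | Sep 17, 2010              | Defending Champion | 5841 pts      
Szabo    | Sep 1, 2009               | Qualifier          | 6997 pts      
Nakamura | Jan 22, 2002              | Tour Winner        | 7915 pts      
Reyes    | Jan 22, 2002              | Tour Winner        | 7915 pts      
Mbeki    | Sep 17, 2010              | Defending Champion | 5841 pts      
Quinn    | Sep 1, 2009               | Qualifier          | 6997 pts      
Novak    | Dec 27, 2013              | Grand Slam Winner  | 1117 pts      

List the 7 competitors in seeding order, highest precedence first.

By status category: Kapoor and Mbeki (Defending Champion); then Novak (Grand Slam Winner); then Nakamura and Reyes (Tour Winner); then Quinn and Szabo (Qualifier).
Kapoor and Mbeki both have date of most recent title Sep 17, 2010, so the next rule applies.
Kapoor and Mbeki both have ranking points 5841 pts, so the next rule applies.
Among Kapoor and Mbeki, alphabetically by surname: Kapoor before Mbeki.
Nakamura and Reyes both have date of most recent title Jan 22, 2002, so the next rule applies.
Nakamura and Reyes both have ranking points 7915 pts, so the next rule applies.
Among Nakamura and Reyes, alphabetically by surname: Nakamura before Reyes.
Quinn and Szabo both have date of most recent title Sep 1, 2009, so the next rule applies.
Quinn and Szabo both have ranking points 6997 pts, so the next rule applies.
Among Quinn and Szabo, alphabetically by surname: Quinn before Szabo.
Full order: Kapoor, Mbeki, Novak, Nakamura, Reyes, Quinn, Szabo.

Kapoor, Mbeki, Novak, Nakamura, Reyes, Quinn, Szabo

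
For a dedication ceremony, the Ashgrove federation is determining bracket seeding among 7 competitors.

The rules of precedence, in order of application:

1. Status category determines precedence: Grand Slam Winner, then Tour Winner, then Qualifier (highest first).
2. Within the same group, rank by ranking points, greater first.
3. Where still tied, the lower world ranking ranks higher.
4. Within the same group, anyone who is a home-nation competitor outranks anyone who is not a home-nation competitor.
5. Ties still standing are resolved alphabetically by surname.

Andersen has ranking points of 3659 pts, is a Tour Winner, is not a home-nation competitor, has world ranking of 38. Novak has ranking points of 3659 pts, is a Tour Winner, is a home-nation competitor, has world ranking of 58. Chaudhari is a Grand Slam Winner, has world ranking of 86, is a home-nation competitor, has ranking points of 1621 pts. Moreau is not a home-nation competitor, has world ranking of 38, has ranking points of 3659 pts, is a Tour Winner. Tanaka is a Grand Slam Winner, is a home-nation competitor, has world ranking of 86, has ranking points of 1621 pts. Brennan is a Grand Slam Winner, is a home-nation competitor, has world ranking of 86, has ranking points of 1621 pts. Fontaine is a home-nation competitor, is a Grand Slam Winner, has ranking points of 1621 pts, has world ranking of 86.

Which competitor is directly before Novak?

Moreau

By status category: Brennan, Chaudhari, Fontaine and Tanaka (Grand Slam Winner); then Andersen, Moreau and Novak (Tour Winner).
Brennan, Chaudhari, Fontaine and Tanaka all have ranking points 1621 pts, so the next rule applies.
Brennan, Chaudhari, Fontaine and Tanaka all have world ranking 86, so the next rule applies.
Brennan, Chaudhari, Fontaine and Tanaka are each a home-nation competitor, so the next rule applies.
Among Brennan, Chaudhari, Fontaine and Tanaka, alphabetically by surname: Brennan before Chaudhari before Fontaine before Tanaka.
Andersen, Moreau and Novak all have ranking points 3659 pts, so the next rule applies.
Among Andersen, Moreau and Novak, by world ranking (lower first): Andersen and Moreau (38) before Novak (58).
Andersen and Moreau are each not a home-nation competitor, so the next rule applies.
Among Andersen and Moreau, alphabetically by surname: Andersen before Moreau.
Order: Brennan, Chaudhari, Fontaine, Tanaka, Andersen, Moreau, Novak.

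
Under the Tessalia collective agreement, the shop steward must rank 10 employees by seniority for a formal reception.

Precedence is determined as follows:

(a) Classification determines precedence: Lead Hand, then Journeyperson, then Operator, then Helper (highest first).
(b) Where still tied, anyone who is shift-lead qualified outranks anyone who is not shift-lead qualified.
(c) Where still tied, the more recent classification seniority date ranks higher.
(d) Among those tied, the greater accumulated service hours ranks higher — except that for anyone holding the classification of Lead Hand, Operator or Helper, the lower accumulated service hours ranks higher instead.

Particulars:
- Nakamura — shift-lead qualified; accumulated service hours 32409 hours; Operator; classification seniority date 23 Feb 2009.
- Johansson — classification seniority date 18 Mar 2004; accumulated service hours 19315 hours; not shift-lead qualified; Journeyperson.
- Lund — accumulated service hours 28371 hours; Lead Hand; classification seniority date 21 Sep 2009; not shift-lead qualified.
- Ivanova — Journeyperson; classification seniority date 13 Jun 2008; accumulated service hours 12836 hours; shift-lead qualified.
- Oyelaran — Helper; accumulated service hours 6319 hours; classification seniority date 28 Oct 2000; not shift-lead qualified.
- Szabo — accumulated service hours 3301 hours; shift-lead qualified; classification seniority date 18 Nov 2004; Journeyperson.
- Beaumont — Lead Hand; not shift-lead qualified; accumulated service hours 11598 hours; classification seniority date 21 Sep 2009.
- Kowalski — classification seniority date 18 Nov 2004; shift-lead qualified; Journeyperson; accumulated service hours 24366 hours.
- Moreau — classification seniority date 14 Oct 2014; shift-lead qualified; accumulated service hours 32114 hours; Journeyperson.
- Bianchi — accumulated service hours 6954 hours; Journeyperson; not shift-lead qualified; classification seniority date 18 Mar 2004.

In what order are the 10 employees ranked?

Beaumont, Lund, Moreau, Ivanova, Kowalski, Szabo, Johansson, Bianchi, Nakamura, Oyelaran

By classification: Beaumont and Lund (Lead Hand); then Moreau, Ivanova, Kowalski, Szabo, Johansson and Bianchi (Journeyperson); then Nakamura (Operator); then Oyelaran (Helper).
Beaumont and Lund are each not shift-lead qualified, so the next rule applies.
Beaumont and Lund both have classification seniority date 21 Sep 2009, so the next rule applies.
Among Beaumont and Lund, by accumulated service hours (lower first) (reversed rule for this group): Beaumont (11598 hours) before Lund (28371 hours).
Among Moreau, Ivanova, Kowalski, Szabo, Johansson and Bianchi, shift-lead qualified before not shift-lead qualified: Moreau, Ivanova, Kowalski and Szabo (shift-lead qualified) before Johansson and Bianchi (not shift-lead qualified).
Among Moreau, Ivanova, Kowalski and Szabo, by classification seniority date (later first): Moreau (14 Oct 2014) before Ivanova (13 Jun 2008) before Kowalski and Szabo (18 Nov 2004).
Among Kowalski and Szabo, by accumulated service hours (higher first): Kowalski (24366 hours) before Szabo (3301 hours).
Johansson and Bianchi both have classification seniority date 18 Mar 2004, so the next rule applies.
Among Johansson and Bianchi, by accumulated service hours (higher first): Johansson (19315 hours) before Bianchi (6954 hours).
Full order: Beaumont, Lund, Moreau, Ivanova, Kowalski, Szabo, Johansson, Bianchi, Nakamura, Oyelaran.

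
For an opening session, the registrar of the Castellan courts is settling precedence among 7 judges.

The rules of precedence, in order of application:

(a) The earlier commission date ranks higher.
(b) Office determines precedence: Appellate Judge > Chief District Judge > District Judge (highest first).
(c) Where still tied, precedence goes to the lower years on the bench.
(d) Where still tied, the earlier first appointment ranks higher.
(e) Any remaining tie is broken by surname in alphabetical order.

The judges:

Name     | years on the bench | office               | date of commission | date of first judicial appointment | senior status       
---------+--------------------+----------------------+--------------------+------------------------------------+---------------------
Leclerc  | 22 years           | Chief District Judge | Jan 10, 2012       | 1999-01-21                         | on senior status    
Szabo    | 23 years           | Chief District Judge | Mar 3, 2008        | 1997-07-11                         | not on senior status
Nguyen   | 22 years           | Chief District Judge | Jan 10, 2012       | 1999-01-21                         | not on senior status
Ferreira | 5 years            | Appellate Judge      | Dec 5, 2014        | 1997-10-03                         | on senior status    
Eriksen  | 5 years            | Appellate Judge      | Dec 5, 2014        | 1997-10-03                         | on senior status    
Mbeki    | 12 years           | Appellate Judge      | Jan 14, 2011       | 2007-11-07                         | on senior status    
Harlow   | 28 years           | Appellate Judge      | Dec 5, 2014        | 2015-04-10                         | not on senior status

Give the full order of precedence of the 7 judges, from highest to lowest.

Szabo, Mbeki, Leclerc, Nguyen, Eriksen, Ferreira, Harlow

By date of commission (earlier first): Szabo (Mar 3, 2008); then Mbeki (Jan 14, 2011); then Leclerc and Nguyen (both Jan 10, 2012); then Eriksen, Ferreira and Harlow (each Dec 5, 2014).
Leclerc and Nguyen are each Chief District Judge, so the next rule applies.
Leclerc and Nguyen both have years on the bench 22 years, so the next rule applies.
Leclerc and Nguyen both have date of first judicial appointment 1999-01-21, so the next rule applies.
Among Leclerc and Nguyen, alphabetically by surname: Leclerc before Nguyen.
Eriksen, Ferreira and Harlow are each Appellate Judge, so the next rule applies.
Among Eriksen, Ferreira and Harlow, by years on the bench (lower first): Eriksen and Ferreira (5 years) before Harlow (28 years).
Eriksen and Ferreira both have date of first judicial appointment 1997-10-03, so the next rule applies.
Among Eriksen and Ferreira, alphabetically by surname: Eriksen before Ferreira.
Full order: Szabo, Mbeki, Leclerc, Nguyen, Eriksen, Ferreira, Harlow.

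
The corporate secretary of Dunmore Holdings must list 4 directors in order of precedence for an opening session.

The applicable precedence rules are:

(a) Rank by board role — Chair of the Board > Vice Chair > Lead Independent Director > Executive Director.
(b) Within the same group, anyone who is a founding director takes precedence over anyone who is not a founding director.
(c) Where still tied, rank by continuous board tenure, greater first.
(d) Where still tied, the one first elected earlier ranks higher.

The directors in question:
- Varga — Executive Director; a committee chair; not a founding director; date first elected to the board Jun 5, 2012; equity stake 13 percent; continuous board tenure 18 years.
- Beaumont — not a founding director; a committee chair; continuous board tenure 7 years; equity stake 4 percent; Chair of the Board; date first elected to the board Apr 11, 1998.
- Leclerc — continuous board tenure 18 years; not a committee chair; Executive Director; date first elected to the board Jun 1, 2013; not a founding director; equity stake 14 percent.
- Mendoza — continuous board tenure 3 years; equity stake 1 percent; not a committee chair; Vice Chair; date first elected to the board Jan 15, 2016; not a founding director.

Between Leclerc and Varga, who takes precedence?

By board role: Beaumont (Chair of the Board); then Mendoza (Vice Chair); then Varga and Leclerc (Executive Director).
Varga and Leclerc are each not a founding director, so the next rule applies.
Varga and Leclerc both have continuous board tenure 18 years, so the next rule applies.
Among Varga and Leclerc, by date first elected to the board (earlier first): Varga (Jun 5, 2012) before Leclerc (Jun 1, 2013).
So Varga takes precedence.

Varga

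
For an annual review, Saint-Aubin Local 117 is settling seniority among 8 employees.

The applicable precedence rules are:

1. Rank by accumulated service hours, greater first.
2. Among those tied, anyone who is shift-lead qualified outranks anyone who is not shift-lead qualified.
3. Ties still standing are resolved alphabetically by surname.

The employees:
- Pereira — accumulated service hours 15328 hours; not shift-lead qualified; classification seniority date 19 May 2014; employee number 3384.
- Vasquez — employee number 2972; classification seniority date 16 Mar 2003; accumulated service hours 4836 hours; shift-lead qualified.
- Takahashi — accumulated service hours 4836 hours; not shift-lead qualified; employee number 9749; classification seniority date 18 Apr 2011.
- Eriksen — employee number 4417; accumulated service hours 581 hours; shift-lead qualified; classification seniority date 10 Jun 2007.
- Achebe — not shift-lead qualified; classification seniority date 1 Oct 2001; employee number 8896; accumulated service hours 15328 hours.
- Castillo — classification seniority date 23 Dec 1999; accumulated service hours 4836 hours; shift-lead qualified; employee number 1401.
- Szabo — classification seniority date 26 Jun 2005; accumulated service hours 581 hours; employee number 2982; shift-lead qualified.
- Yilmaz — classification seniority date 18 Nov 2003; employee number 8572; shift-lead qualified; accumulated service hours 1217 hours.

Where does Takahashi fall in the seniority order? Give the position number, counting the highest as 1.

By accumulated service hours (higher first): Achebe and Pereira (both 15328 hours); then Castillo, Vasquez and Takahashi (each 4836 hours); then Yilmaz (1217 hours); then Eriksen and Szabo (both 581 hours).
Achebe and Pereira are each not shift-lead qualified, so the next rule applies.
Among Achebe and Pereira, alphabetically by surname: Achebe before Pereira.
Among Castillo, Vasquez and Takahashi, shift-lead qualified before not shift-lead qualified: Castillo and Vasquez (shift-lead qualified) before Takahashi (not shift-lead qualified).
Among Castillo and Vasquez, alphabetically by surname: Castillo before Vasquez.
Eriksen and Szabo are each shift-lead qualified, so the next rule applies.
Among Eriksen and Szabo, alphabetically by surname: Eriksen before Szabo.
Order: Achebe, Pereira, Castillo, Vasquez, Takahashi, Yilmaz, Eriksen, Szabo. So position 5.

5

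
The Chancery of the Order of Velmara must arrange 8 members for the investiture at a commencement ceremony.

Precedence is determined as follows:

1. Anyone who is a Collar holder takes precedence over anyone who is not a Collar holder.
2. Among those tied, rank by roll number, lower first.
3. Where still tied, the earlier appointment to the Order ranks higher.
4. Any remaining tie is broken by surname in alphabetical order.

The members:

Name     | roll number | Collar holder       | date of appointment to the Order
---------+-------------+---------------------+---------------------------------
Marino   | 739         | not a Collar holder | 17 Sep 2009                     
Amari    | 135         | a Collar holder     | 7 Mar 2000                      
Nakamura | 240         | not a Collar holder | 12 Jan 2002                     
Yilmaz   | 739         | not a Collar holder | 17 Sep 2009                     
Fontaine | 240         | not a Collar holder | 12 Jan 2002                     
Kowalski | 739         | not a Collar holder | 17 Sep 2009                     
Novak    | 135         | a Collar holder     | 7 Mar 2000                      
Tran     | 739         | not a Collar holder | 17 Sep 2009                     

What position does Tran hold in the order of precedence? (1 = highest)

By the first rule: Amari and Novak (both a Collar holder); then Fontaine, Nakamura, Kowalski, Marino, Tran and Yilmaz (each not a Collar holder).
Amari and Novak both have roll number 135, so the next rule applies.
Amari and Novak both have date of appointment to the Order 7 Mar 2000, so the next rule applies.
Among Amari and Novak, alphabetically by surname: Amari before Novak.
Among Fontaine, Nakamura, Kowalski, Marino, Tran and Yilmaz, by roll number (lower first): Fontaine and Nakamura (240) before Kowalski, Marino, Tran and Yilmaz (739).
Fontaine and Nakamura both have date of appointment to the Order 12 Jan 2002, so the next rule applies.
Among Fontaine and Nakamura, alphabetically by surname: Fontaine before Nakamura.
Kowalski, Marino, Tran and Yilmaz all have date of appointment to the Order 17 Sep 2009, so the next rule applies.
Among Kowalski, Marino, Tran and Yilmaz, alphabetically by surname: Kowalski before Marino before Tran before Yilmaz.
Order: Amari, Novak, Fontaine, Nakamura, Kowalski, Marino, Tran, Yilmaz. So position 7.

7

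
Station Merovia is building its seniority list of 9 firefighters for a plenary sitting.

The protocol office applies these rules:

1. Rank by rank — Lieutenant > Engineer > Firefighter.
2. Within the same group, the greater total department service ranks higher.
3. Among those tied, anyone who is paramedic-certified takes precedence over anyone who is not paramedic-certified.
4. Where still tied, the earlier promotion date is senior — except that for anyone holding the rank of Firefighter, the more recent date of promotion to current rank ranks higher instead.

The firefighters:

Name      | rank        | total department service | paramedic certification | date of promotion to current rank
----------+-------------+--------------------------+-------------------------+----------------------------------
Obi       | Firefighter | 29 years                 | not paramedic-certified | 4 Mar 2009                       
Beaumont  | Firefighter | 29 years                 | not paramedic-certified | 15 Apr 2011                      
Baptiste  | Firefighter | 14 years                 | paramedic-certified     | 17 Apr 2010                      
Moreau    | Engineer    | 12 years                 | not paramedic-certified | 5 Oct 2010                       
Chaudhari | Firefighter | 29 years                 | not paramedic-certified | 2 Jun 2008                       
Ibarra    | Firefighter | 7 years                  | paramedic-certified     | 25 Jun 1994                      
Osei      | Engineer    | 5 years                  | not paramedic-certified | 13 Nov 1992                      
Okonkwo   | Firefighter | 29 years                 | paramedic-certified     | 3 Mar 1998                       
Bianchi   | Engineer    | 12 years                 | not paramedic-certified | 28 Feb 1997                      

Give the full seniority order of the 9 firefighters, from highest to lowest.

Bianchi, Moreau, Osei, Okonkwo, Beaumont, Obi, Chaudhari, Baptiste, Ibarra

By rank: Bianchi, Moreau and Osei (Engineer); then Okonkwo, Beaumont, Obi, Chaudhari, Baptiste and Ibarra (Firefighter).
Among Bianchi, Moreau and Osei, by total department service (higher first): Bianchi and Moreau (12 years) before Osei (5 years).
Bianchi and Moreau are each not paramedic-certified, so the next rule applies.
Among Bianchi and Moreau, by date of promotion to current rank (earlier first): Bianchi (28 Feb 1997) before Moreau (5 Oct 2010).
Among Okonkwo, Beaumont, Obi, Chaudhari, Baptiste and Ibarra, by total department service (higher first): Okonkwo, Beaumont, Obi and Chaudhari (29 years) before Baptiste (14 years) before Ibarra (7 years).
Among Okonkwo, Beaumont, Obi and Chaudhari, paramedic-certified before not paramedic-certified: Okonkwo (paramedic-certified) before Beaumont, Obi and Chaudhari (not paramedic-certified).
Among Beaumont, Obi and Chaudhari, by date of promotion to current rank (later first) (reversed rule for this group): Beaumont (15 Apr 2011) before Obi (4 Mar 2009) before Chaudhari (2 Jun 2008).
Full order: Bianchi, Moreau, Osei, Okonkwo, Beaumont, Obi, Chaudhari, Baptiste, Ibarra.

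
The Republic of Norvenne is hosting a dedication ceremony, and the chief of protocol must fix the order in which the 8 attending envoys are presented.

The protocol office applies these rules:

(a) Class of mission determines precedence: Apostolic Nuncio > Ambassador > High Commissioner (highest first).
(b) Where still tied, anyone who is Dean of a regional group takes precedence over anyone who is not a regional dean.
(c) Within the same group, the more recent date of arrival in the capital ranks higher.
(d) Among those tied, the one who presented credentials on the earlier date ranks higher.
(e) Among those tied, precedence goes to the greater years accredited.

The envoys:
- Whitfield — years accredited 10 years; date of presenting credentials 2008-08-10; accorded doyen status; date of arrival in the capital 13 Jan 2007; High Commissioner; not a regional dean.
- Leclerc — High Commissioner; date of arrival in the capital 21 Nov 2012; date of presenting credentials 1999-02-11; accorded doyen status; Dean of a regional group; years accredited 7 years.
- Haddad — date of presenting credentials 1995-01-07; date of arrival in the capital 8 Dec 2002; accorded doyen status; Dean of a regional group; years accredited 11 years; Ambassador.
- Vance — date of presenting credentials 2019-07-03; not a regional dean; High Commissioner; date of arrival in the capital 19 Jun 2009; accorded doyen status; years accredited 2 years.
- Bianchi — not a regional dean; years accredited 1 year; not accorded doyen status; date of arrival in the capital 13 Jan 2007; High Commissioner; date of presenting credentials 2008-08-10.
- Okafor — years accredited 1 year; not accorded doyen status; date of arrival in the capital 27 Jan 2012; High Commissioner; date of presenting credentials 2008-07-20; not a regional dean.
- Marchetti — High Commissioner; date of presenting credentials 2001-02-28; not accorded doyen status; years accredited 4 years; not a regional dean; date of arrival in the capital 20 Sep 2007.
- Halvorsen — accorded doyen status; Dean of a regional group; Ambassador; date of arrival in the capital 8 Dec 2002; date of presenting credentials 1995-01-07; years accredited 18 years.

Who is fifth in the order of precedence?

By class of mission: Halvorsen and Haddad (Ambassador); then Leclerc, Okafor, Vance, Marchetti, Whitfield and Bianchi (High Commissioner).
Halvorsen and Haddad are each Dean of a regional group, so the next rule applies.
Halvorsen and Haddad both have date of arrival in the capital 8 Dec 2002, so the next rule applies.
Halvorsen and Haddad both have date of presenting credentials 1995-01-07, so the next rule applies.
Among Halvorsen and Haddad, by years accredited (higher first): Halvorsen (18 years) before Haddad (11 years).
Among Leclerc, Okafor, Vance, Marchetti, Whitfield and Bianchi, Dean of a regional group before not a regional dean: Leclerc (Dean of a regional group) before Okafor, Vance, Marchetti, Whitfield and Bianchi (not a regional dean).
Among Okafor, Vance, Marchetti, Whitfield and Bianchi, by date of arrival in the capital (later first): Okafor (27 Jan 2012) before Vance (19 Jun 2009) before Marchetti (20 Sep 2007) before Whitfield and Bianchi (13 Jan 2007).
Whitfield and Bianchi both have date of presenting credentials 2008-08-10, so the next rule applies.
Among Whitfield and Bianchi, by years accredited (higher first): Whitfield (10 years) before Bianchi (1 year).
Order: Halvorsen, Haddad, Leclerc, Okafor, Vance, Marchetti, Whitfield, Bianchi.

Vance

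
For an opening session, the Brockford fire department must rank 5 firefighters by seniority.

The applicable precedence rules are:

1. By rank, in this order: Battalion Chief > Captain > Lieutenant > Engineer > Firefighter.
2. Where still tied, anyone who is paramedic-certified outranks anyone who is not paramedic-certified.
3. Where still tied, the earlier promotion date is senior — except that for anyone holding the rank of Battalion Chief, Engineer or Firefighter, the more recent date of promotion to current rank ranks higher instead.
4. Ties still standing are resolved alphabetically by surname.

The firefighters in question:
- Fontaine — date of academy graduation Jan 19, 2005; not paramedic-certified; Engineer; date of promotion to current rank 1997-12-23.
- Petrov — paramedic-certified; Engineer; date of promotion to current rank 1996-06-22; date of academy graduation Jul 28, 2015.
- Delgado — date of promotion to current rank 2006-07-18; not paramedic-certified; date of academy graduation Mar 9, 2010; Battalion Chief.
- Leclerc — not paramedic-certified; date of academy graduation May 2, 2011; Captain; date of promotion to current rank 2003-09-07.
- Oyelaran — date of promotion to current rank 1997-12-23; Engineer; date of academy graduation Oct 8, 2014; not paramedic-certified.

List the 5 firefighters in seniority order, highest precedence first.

By rank: Delgado (Battalion Chief); then Leclerc (Captain); then Petrov, Fontaine and Oyelaran (Engineer).
Among Petrov, Fontaine and Oyelaran, paramedic-certified before not paramedic-certified: Petrov (paramedic-certified) before Fontaine and Oyelaran (not paramedic-certified).
Fontaine and Oyelaran both have date of promotion to current rank 1997-12-23, so the next rule applies.
Among Fontaine and Oyelaran, alphabetically by surname: Fontaine before Oyelaran.
Full order: Delgado, Leclerc, Petrov, Fontaine, Oyelaran.

Delgado, Leclerc, Petrov, Fontaine, Oyelaran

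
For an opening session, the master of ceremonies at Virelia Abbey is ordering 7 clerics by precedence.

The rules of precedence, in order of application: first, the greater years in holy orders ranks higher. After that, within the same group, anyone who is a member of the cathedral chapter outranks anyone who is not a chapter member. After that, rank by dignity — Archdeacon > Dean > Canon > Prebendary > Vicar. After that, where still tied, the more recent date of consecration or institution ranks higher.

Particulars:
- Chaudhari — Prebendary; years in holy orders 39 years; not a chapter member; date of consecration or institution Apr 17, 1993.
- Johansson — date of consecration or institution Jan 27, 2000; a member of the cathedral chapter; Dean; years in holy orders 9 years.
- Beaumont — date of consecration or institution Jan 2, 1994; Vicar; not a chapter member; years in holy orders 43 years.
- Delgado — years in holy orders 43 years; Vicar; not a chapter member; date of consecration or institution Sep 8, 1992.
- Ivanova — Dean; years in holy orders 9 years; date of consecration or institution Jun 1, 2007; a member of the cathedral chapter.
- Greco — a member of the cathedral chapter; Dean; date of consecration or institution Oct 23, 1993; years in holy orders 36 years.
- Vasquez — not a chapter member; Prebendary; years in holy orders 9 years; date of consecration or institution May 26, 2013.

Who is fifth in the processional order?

Ivanova

By years in holy orders (higher first): Beaumont and Delgado (both 43 years); then Chaudhari (39 years); then Greco (36 years); then Ivanova, Johansson and Vasquez (each 9 years).
Beaumont and Delgado are each not a chapter member, so the next rule applies.
Beaumont and Delgado are each Vicar, so the next rule applies.
Among Beaumont and Delgado, by date of consecration or institution (later first): Beaumont (Jan 2, 1994) before Delgado (Sep 8, 1992).
Among Ivanova, Johansson and Vasquez, a member of the cathedral chapter before not a chapter member: Ivanova and Johansson (a member of the cathedral chapter) before Vasquez (not a chapter member).
Ivanova and Johansson are each Dean, so the next rule applies.
Among Ivanova and Johansson, by date of consecration or institution (later first): Ivanova (Jun 1, 2007) before Johansson (Jan 27, 2000).
Order: Beaumont, Delgado, Chaudhari, Greco, Ivanova, Johansson, Vasquez.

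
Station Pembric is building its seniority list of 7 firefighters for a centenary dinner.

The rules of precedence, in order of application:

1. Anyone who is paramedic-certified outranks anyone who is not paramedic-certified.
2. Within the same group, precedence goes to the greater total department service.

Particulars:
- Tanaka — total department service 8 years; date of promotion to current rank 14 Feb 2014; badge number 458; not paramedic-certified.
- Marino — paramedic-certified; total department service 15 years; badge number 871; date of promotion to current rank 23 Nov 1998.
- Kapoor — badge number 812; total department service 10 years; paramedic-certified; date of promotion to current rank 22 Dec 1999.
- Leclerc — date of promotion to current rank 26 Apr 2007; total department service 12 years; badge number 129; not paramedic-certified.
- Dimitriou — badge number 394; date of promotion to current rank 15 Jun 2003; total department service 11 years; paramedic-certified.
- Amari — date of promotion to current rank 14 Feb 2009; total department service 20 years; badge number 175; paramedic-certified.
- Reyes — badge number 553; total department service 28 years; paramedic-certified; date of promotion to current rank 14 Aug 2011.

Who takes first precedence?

Reyes

By the first rule: Reyes, Amari, Marino, Dimitriou and Kapoor (each paramedic-certified); then Leclerc and Tanaka (both not paramedic-certified).
Among Reyes, Amari, Marino, Dimitriou and Kapoor, by total department service (higher first): Reyes (28 years) before Amari (20 years) before Marino (15 years) before Dimitriou (11 years) before Kapoor (10 years).
Among Leclerc and Tanaka, by total department service (higher first): Leclerc (12 years) before Tanaka (8 years).
Order: Reyes, Amari, Marino, Dimitriou, Kapoor, Leclerc, Tanaka.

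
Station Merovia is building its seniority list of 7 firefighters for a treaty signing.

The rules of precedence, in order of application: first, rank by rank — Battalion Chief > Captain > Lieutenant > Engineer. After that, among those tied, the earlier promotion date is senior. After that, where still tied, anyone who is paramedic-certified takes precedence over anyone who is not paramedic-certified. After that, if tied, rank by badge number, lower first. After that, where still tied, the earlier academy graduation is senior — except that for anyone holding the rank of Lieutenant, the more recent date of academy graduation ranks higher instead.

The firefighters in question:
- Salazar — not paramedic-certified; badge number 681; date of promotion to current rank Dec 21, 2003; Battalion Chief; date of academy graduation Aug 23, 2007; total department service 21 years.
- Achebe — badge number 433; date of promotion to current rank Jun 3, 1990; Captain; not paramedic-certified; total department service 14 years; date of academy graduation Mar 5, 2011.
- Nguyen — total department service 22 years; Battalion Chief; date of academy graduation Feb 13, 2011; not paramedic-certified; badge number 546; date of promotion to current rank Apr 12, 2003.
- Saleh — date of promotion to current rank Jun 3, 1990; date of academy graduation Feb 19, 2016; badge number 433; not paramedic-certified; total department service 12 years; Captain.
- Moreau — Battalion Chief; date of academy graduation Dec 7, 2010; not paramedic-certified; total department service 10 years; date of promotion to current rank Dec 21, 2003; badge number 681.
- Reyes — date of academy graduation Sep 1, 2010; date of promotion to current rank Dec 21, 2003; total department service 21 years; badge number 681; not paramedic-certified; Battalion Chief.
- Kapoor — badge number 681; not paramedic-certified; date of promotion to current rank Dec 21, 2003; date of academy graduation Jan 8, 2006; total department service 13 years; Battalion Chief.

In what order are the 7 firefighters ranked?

By rank: Nguyen, Kapoor, Salazar, Reyes and Moreau (Battalion Chief); then Achebe and Saleh (Captain).
Among Nguyen, Kapoor, Salazar, Reyes and Moreau, by date of promotion to current rank (earlier first): Nguyen (Apr 12, 2003) before Kapoor, Salazar, Reyes and Moreau (Dec 21, 2003).
Kapoor, Salazar, Reyes and Moreau are each not paramedic-certified, so the next rule applies.
Kapoor, Salazar, Reyes and Moreau all have badge number 681, so the next rule applies.
Among Kapoor, Salazar, Reyes and Moreau, by date of academy graduation (earlier first): Kapoor (Jan 8, 2006) before Salazar (Aug 23, 2007) before Reyes (Sep 1, 2010) before Moreau (Dec 7, 2010).
Achebe and Saleh both have date of promotion to current rank Jun 3, 1990, so the next rule applies.
Achebe and Saleh are each not paramedic-certified, so the next rule applies.
Achebe and Saleh both have badge number 433, so the next rule applies.
Among Achebe and Saleh, by date of academy graduation (earlier first): Achebe (Mar 5, 2011) before Saleh (Feb 19, 2016).
Full order: Nguyen, Kapoor, Salazar, Reyes, Moreau, Achebe, Saleh.

Nguyen, Kapoor, Salazar, Reyes, Moreau, Achebe, Saleh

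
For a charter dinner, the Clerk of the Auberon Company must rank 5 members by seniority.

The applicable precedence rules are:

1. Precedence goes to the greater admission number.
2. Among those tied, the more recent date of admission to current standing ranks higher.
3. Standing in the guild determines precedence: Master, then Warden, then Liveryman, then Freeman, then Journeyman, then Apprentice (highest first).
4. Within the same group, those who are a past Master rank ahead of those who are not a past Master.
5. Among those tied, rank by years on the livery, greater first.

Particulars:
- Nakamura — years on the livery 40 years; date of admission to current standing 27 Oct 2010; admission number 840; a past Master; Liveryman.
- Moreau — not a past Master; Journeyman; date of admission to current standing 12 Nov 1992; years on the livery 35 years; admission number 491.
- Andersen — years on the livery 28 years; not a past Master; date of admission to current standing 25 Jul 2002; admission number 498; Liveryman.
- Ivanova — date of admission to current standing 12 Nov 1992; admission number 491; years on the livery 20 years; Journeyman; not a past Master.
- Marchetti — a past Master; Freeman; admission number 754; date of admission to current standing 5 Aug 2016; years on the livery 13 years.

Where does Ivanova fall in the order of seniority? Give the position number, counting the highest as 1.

By admission number (higher first): Nakamura (840); then Marchetti (754); then Andersen (498); then Moreau and Ivanova (both 491).
Moreau and Ivanova both have date of admission to current standing 12 Nov 1992, so the next rule applies.
Moreau and Ivanova are each Journeyman, so the next rule applies.
Moreau and Ivanova are each not a past Master, so the next rule applies.
Among Moreau and Ivanova, by years on the livery (higher first): Moreau (35 years) before Ivanova (20 years).
Order: Nakamura, Marchetti, Andersen, Moreau, Ivanova. So position 5.

5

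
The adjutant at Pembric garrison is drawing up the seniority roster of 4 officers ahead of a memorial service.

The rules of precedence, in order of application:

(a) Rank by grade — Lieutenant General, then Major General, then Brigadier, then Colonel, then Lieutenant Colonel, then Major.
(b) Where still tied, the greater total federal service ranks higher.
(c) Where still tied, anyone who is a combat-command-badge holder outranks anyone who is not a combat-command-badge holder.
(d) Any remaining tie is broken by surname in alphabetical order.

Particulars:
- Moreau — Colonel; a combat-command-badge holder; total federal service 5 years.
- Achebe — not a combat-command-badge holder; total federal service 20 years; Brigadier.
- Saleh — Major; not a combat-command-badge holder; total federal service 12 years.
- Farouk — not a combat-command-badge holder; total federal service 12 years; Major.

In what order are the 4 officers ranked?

By grade: Achebe (Brigadier); then Moreau (Colonel); then Farouk and Saleh (Major).
Farouk and Saleh both have total federal service 12 years, so the next rule applies.
Farouk and Saleh are each not a combat-command-badge holder, so the next rule applies.
Among Farouk and Saleh, alphabetically by surname: Farouk before Saleh.
Full order: Achebe, Moreau, Farouk, Saleh.

Achebe, Moreau, Farouk, Saleh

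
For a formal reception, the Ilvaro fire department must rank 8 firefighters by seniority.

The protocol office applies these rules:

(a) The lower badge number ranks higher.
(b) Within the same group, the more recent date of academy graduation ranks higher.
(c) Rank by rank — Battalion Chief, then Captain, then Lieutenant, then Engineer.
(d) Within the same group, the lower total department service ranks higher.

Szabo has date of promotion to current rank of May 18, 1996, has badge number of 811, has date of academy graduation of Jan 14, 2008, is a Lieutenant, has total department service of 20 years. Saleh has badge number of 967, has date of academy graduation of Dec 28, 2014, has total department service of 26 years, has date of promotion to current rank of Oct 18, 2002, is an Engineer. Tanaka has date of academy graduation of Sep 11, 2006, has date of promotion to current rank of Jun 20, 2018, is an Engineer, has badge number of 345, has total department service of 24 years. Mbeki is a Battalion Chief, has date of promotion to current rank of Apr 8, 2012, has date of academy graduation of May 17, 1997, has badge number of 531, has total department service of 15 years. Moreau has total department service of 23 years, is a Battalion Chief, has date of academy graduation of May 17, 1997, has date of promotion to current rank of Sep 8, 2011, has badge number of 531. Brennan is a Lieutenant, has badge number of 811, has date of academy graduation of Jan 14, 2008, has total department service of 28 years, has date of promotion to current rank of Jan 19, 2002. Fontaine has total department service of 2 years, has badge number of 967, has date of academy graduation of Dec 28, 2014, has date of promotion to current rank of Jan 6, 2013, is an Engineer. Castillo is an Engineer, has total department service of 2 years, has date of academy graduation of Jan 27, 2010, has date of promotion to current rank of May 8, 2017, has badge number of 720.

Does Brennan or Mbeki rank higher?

By badge number (lower first): Tanaka (345); then Mbeki and Moreau (both 531); then Castillo (720); then Szabo and Brennan (both 811); then Fontaine and Saleh (both 967).
Mbeki and Moreau both have date of academy graduation May 17, 1997, so the next rule applies.
Mbeki and Moreau are each Battalion Chief, so the next rule applies.
Among Mbeki and Moreau, by total department service (lower first): Mbeki (15 years) before Moreau (23 years).
Szabo and Brennan both have date of academy graduation Jan 14, 2008, so the next rule applies.
Szabo and Brennan are each Lieutenant, so the next rule applies.
Among Szabo and Brennan, by total department service (lower first): Szabo (20 years) before Brennan (28 years).
Fontaine and Saleh both have date of academy graduation Dec 28, 2014, so the next rule applies.
Fontaine and Saleh are each Engineer, so the next rule applies.
Among Fontaine and Saleh, by total department service (lower first): Fontaine (2 years) before Saleh (26 years).
So Mbeki takes precedence.

Mbeki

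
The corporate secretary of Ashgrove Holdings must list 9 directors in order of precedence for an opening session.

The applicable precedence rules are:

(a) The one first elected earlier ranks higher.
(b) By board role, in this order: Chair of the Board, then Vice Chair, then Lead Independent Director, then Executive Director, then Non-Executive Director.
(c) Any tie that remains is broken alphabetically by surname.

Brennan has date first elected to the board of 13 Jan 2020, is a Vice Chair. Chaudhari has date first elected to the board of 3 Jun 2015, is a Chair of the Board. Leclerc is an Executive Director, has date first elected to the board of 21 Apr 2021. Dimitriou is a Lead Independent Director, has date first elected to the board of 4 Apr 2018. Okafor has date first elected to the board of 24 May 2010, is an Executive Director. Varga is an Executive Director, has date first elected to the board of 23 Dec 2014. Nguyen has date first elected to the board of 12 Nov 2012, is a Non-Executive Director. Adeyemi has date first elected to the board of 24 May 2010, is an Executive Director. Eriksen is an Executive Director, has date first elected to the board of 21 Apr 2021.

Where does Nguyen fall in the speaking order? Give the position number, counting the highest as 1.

3

By date first elected to the board (earlier first): Adeyemi and Okafor (both 24 May 2010); then Nguyen (12 Nov 2012); then Varga (23 Dec 2014); then Chaudhari (3 Jun 2015); then Dimitriou (4 Apr 2018); then Brennan (13 Jan 2020); then Eriksen and Leclerc (both 21 Apr 2021).
Adeyemi and Okafor are each Executive Director, so the next rule applies.
Among Adeyemi and Okafor, alphabetically by surname: Adeyemi before Okafor.
Eriksen and Leclerc are each Executive Director, so the next rule applies.
Among Eriksen and Leclerc, alphabetically by surname: Eriksen before Leclerc.
Order: Adeyemi, Okafor, Nguyen, Varga, Chaudhari, Dimitriou, Brennan, Eriksen, Leclerc. So position 3.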